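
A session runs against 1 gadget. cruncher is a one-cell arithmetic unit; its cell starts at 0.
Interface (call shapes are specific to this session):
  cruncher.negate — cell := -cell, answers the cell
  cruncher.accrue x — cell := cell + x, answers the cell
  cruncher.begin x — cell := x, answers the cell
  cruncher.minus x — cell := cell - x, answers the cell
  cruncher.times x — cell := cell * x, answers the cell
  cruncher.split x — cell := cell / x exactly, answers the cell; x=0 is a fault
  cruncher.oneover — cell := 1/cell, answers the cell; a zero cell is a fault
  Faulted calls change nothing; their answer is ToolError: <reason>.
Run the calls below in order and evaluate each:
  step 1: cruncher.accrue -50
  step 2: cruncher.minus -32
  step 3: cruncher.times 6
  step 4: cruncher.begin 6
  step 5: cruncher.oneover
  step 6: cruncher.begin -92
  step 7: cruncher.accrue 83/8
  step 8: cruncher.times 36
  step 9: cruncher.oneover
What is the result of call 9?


Answer: -2/5877

Derivation:
% cruncher.accrue(-50) => -50
% cruncher.minus(-32) => -18
% cruncher.times(6) => -108
% cruncher.begin(6) => 6
% cruncher.oneover() => 1/6
% cruncher.begin(-92) => -92
% cruncher.accrue(83/8) => -653/8
% cruncher.times(36) => -5877/2
% cruncher.oneover() => -2/5877


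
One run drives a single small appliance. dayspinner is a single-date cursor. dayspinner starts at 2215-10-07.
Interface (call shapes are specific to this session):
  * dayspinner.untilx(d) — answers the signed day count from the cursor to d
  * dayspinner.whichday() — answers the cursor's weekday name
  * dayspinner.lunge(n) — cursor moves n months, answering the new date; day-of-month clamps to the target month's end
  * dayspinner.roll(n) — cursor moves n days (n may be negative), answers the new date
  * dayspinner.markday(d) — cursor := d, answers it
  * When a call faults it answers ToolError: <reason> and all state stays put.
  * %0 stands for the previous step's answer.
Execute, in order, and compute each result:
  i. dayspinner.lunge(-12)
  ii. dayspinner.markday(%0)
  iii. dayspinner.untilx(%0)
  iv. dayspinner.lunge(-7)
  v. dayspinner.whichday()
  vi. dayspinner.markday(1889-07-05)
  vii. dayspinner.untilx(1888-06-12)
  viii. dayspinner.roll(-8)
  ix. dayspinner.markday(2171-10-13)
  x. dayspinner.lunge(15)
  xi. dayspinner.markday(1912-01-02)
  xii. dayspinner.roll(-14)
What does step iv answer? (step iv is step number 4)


Answer: 2214-03-07

Derivation:
-> dayspinner.lunge(n: -12)
<- 2214-10-07
-> dayspinner.markday(d: %0)
<- 2214-10-07
-> dayspinner.untilx(d: %0)
<- 0
-> dayspinner.lunge(n: -7)
<- 2214-03-07
-> dayspinner.whichday()
<- Monday
-> dayspinner.markday(d: 1889-07-05)
<- 1889-07-05
-> dayspinner.untilx(d: 1888-06-12)
<- -388
-> dayspinner.roll(n: -8)
<- 1889-06-27
-> dayspinner.markday(d: 2171-10-13)
<- 2171-10-13
-> dayspinner.lunge(n: 15)
<- 2173-01-13
-> dayspinner.markday(d: 1912-01-02)
<- 1912-01-02
-> dayspinner.roll(n: -14)
<- 1911-12-19


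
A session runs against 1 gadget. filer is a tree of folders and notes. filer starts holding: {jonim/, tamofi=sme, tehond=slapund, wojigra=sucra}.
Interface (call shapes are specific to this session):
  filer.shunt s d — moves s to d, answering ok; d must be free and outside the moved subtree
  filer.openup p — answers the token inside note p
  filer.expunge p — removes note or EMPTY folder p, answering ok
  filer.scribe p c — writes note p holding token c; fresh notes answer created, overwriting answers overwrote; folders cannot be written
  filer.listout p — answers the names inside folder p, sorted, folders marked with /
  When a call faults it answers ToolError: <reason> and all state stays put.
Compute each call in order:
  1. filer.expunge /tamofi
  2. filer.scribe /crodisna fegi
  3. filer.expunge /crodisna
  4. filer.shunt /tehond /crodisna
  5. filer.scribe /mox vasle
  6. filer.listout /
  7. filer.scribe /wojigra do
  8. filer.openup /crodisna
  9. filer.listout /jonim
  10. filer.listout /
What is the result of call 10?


Answer: [crodisna, jonim/, mox, wojigra]

Derivation:
[in] filer.expunge p=/tamofi
:: ok
[in] filer.scribe p=/crodisna c=fegi
:: created
[in] filer.expunge p=/crodisna
:: ok
[in] filer.shunt s=/tehond d=/crodisna
:: ok
[in] filer.scribe p=/mox c=vasle
:: created
[in] filer.listout p=/
:: [crodisna, jonim/, mox, wojigra]
[in] filer.scribe p=/wojigra c=do
:: overwrote
[in] filer.openup p=/crodisna
:: slapund
[in] filer.listout p=/jonim
:: []
[in] filer.listout p=/
:: [crodisna, jonim/, mox, wojigra]


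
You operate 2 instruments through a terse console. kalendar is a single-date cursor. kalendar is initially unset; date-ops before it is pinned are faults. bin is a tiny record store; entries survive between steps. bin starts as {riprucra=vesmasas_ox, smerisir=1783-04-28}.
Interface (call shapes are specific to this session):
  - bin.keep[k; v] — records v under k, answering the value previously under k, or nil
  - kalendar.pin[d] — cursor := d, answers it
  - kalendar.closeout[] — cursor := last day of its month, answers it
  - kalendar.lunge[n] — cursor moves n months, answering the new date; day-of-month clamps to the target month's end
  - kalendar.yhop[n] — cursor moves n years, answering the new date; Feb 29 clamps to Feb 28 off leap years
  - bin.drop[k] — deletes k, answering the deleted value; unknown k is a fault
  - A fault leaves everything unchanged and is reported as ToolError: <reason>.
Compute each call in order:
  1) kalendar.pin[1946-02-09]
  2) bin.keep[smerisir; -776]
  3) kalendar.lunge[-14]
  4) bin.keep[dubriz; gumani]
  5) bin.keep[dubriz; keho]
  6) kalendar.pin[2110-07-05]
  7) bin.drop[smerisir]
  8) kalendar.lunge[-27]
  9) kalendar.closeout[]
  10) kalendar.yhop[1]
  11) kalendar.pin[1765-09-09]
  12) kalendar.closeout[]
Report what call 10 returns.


Using kalendar.pin(d→1946-02-09), yielding 1946-02-09.
Calling bin.keep(k→smerisir, v→-776), giving 1783-04-28.
I invoke kalendar.lunge(n→-14), — result: 1944-12-09.
I try bin.keep(k→dubriz, v→gumani): nil.
Using bin.keep(k→dubriz, v→keho), yielding gumani.
I invoke kalendar.pin(d→2110-07-05), giving 2110-07-05.
Using bin.drop(k→smerisir), — result: -776.
Using kalendar.lunge(n→-27), and observe 2108-04-05.
Now I run kalendar.closeout, and see 2108-04-30.
Then kalendar.yhop(n→1), → 2109-04-30.
I invoke kalendar.pin(d→1765-09-09), — result: 1765-09-09.
I invoke kalendar.closeout(), — result: 1765-09-30.

Answer: 2109-04-30


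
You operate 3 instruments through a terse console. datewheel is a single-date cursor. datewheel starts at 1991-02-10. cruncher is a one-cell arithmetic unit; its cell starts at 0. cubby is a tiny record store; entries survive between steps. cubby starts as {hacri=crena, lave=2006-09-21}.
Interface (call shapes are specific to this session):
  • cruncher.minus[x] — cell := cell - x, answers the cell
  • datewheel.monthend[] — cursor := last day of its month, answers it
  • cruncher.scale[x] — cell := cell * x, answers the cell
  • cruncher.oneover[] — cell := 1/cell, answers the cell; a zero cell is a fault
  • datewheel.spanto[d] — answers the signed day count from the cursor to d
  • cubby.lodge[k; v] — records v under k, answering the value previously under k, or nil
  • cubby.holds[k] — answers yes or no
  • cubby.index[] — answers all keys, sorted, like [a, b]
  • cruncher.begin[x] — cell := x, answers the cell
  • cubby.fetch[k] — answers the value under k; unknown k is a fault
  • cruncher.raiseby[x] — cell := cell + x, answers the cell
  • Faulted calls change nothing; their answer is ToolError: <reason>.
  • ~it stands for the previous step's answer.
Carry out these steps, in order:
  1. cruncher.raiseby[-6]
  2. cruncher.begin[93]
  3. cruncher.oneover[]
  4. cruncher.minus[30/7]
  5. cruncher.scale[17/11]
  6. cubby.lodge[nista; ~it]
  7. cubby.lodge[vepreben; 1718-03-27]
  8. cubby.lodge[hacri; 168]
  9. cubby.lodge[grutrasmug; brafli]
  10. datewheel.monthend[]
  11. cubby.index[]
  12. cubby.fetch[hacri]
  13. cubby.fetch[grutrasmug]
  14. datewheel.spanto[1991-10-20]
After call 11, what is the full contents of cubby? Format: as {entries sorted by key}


Answer: {grutrasmug=brafli, hacri=168, lave=2006-09-21, nista=-4301/651, vepreben=1718-03-27}

Derivation:
Step: raiseby[x: -6]
Result: -6
Step: begin[x: 93]
Result: 93
Step: oneover[]
Result: 1/93
Step: minus[x: 30/7]
Result: -2783/651
Step: scale[x: 17/11]
Result: -4301/651
Step: lodge[k: nista; v: ~it]
Result: nil
Step: lodge[k: vepreben; v: 1718-03-27]
Result: nil
Step: lodge[k: hacri; v: 168]
Result: crena
Step: lodge[k: grutrasmug; v: brafli]
Result: nil
Step: monthend[]
Result: 1991-02-28
Step: index[]
Result: [grutrasmug, hacri, lave, nista, vepreben]
Step: fetch[k: hacri]
Result: 168
Step: fetch[k: grutrasmug]
Result: brafli
Step: spanto[d: 1991-10-20]
Result: 234


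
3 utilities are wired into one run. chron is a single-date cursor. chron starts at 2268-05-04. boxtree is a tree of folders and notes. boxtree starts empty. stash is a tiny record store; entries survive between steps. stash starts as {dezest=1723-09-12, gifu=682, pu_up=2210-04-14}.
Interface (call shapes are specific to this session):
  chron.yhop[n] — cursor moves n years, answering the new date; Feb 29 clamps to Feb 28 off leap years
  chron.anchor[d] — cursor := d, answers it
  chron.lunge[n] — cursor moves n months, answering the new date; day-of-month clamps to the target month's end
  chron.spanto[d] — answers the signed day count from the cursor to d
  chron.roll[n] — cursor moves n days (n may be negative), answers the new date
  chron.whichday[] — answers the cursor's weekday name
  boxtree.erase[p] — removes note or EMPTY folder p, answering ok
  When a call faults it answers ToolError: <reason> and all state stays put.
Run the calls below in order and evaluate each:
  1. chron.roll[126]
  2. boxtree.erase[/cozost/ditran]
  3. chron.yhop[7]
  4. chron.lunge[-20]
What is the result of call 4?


Answer: 2274-01-07

Derivation:
~$ chron.roll n: 126
:: 2268-09-07
~$ boxtree.erase p: /cozost/ditran
:: ToolError: not found
~$ chron.yhop n: 7
:: 2275-09-07
~$ chron.lunge n: -20
:: 2274-01-07


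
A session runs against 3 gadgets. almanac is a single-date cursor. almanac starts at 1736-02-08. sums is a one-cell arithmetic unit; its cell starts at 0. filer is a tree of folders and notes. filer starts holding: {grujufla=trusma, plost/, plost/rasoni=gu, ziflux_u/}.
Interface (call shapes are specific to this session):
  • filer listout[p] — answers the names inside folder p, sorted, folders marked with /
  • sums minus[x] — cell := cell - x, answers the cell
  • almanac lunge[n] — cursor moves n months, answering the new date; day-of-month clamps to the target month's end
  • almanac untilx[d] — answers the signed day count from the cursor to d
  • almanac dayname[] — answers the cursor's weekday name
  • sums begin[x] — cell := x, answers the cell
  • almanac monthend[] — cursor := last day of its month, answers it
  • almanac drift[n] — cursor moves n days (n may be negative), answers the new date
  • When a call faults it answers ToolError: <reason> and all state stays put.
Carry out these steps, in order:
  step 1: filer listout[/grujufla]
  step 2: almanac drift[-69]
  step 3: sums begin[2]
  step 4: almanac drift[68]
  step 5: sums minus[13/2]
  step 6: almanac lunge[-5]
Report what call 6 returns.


-> filer listout(p→/grujufla)
<- ToolError: not a directory
-> almanac drift(n→-69)
<- 1735-12-01
-> sums begin(x→2)
<- 2
-> almanac drift(n→68)
<- 1736-02-07
-> sums minus(x→13/2)
<- -9/2
-> almanac lunge(n→-5)
<- 1735-09-07

Answer: 1735-09-07


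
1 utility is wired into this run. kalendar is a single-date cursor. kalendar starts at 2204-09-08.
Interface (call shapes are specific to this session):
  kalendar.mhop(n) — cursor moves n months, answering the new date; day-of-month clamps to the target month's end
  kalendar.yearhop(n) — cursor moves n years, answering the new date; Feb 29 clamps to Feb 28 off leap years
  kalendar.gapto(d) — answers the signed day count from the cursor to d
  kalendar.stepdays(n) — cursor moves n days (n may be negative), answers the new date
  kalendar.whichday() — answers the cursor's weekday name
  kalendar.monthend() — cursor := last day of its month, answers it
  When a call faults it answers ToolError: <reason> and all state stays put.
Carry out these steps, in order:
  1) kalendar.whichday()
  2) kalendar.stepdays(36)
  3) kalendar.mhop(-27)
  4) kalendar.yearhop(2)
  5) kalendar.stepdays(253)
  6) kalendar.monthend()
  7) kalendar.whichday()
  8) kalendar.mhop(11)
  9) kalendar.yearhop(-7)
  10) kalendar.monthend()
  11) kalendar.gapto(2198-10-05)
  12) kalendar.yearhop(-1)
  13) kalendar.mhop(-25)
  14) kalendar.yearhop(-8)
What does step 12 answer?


I call kalendar.whichday, giving Saturday.
Invoking kalendar.stepdays using n='36', yielding 2204-10-14.
I try kalendar.mhop using n='-27', — result: 2202-07-14.
I run kalendar.yearhop using n='2', giving 2204-07-14.
Using kalendar.stepdays using n='253', and see 2205-03-24.
Calling kalendar.monthend(), yielding 2205-03-31.
I try kalendar.whichday(), → Sunday.
Next I call kalendar.mhop using n='11', and observe 2206-02-28.
I invoke kalendar.yearhop using n='-7', yielding 2199-02-28.
Now I run kalendar.monthend, which returns 2199-02-28.
I invoke kalendar.gapto using d='2198-10-05': -146.
Now I run kalendar.yearhop using n='-1', and observe 2198-02-28.
Now I run kalendar.mhop using n='-25', which returns 2196-01-28.
Using kalendar.yearhop using n='-8', yielding 2188-01-28.

Answer: 2198-02-28


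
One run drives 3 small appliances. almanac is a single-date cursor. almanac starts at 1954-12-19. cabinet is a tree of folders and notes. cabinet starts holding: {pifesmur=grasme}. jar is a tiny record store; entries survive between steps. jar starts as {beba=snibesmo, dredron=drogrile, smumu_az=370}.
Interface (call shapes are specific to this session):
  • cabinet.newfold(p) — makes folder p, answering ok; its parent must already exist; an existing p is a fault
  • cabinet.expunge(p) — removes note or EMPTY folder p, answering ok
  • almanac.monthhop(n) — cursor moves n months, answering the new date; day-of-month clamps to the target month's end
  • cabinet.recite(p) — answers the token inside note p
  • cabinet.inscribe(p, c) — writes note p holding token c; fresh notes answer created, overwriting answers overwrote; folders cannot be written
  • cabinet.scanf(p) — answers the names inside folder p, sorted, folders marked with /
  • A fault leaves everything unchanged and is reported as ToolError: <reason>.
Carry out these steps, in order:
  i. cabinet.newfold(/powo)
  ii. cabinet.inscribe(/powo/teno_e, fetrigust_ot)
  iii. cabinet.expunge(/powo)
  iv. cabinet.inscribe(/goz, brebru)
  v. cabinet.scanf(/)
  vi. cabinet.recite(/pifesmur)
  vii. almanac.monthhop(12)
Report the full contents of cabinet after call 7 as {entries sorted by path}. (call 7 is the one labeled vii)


·→ cabinet.newfold(p→/powo)
·← ok
·→ cabinet.inscribe(p→/powo/teno_e, c→fetrigust_ot)
·← created
·→ cabinet.expunge(p→/powo)
·← ToolError: not empty
·→ cabinet.inscribe(p→/goz, c→brebru)
·← created
·→ cabinet.scanf(p→/)
·← [goz, pifesmur, powo/]
·→ cabinet.recite(p→/pifesmur)
·← grasme
·→ almanac.monthhop(n→12)
·← 1955-12-19

Answer: {goz=brebru, pifesmur=grasme, powo/, powo/teno_e=fetrigust_ot}


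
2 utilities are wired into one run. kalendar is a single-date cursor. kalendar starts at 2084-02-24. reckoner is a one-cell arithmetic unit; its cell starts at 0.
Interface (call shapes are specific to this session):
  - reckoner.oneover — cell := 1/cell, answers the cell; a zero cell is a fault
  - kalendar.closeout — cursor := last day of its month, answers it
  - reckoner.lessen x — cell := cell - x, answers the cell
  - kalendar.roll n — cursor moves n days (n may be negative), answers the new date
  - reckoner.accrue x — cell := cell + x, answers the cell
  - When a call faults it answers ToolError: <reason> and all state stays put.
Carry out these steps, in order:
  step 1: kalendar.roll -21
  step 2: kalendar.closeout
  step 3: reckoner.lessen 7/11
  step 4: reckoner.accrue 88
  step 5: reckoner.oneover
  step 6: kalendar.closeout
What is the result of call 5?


CALL kalendar.roll[n=-21]
RET  2084-02-03
CALL kalendar.closeout[]
RET  2084-02-29
CALL reckoner.lessen[x=7/11]
RET  -7/11
CALL reckoner.accrue[x=88]
RET  961/11
CALL reckoner.oneover[]
RET  11/961
CALL kalendar.closeout[]
RET  2084-02-29

Answer: 11/961


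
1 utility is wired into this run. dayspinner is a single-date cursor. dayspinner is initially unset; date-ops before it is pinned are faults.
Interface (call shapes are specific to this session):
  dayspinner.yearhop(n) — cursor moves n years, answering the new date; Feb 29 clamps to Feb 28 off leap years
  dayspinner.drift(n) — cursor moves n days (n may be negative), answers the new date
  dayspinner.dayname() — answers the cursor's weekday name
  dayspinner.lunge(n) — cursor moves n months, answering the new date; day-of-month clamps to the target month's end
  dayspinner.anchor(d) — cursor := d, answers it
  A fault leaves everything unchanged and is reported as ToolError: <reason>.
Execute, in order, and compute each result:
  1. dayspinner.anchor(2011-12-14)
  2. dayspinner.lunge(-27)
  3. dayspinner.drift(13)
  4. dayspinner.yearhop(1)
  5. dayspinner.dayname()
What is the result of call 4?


-- anchor(d=2011-12-14) : 2011-12-14
-- lunge(n=-27) : 2009-09-14
-- drift(n=13) : 2009-09-27
-- yearhop(n=1) : 2010-09-27
-- dayname() : Monday

Answer: 2010-09-27


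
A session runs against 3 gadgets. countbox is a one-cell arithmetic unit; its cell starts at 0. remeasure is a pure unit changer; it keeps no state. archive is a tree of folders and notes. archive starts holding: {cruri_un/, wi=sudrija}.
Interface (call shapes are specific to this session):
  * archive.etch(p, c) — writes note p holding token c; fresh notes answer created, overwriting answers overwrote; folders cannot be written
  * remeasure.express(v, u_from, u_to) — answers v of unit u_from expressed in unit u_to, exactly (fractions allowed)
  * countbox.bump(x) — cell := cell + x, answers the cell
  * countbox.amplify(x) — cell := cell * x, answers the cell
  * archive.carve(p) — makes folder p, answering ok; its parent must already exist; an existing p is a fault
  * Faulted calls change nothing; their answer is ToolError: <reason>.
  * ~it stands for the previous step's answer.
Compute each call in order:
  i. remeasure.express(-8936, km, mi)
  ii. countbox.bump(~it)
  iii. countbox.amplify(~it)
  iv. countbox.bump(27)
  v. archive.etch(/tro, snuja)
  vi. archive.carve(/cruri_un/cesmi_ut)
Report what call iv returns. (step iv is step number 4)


·→ remeasure.express(v=-8936, u_from=km, u_to=mi)
·← -69812500/12573
·→ countbox.bump(x=~it)
·← -69812500/12573
·→ countbox.amplify(x=~it)
·← 4873785156250000/158080329
·→ countbox.bump(x=27)
·← 4873789424418883/158080329
·→ archive.etch(p=/tro, c=snuja)
·← created
·→ archive.carve(p=/cruri_un/cesmi_ut)
·← ok

Answer: 4873789424418883/158080329


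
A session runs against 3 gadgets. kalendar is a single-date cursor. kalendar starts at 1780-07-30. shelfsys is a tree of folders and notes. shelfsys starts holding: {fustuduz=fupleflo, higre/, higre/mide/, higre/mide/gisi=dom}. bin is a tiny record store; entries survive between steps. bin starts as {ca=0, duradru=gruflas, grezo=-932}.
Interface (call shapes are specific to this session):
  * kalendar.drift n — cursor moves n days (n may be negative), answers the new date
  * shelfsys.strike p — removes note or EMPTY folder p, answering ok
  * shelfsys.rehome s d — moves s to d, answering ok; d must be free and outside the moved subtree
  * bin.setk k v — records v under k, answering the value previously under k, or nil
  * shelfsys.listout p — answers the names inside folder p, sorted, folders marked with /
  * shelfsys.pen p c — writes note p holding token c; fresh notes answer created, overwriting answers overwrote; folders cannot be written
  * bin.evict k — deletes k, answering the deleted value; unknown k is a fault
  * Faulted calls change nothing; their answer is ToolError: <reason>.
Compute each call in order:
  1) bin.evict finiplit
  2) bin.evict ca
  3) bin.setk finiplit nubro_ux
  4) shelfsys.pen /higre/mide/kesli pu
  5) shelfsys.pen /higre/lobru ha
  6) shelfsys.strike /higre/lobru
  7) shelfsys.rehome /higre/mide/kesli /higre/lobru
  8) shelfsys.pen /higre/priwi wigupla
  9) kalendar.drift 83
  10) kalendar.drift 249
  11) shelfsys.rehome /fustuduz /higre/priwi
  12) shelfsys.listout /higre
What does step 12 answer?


# bin.evict(k→finiplit) -> ToolError: no such key finiplit
# bin.evict(k→ca) -> 0
# bin.setk(k→finiplit, v→nubro_ux) -> nil
# shelfsys.pen(p→/higre/mide/kesli, c→pu) -> created
# shelfsys.pen(p→/higre/lobru, c→ha) -> created
# shelfsys.strike(p→/higre/lobru) -> ok
# shelfsys.rehome(s→/higre/mide/kesli, d→/higre/lobru) -> ok
# shelfsys.pen(p→/higre/priwi, c→wigupla) -> created
# kalendar.drift(n→83) -> 1780-10-21
# kalendar.drift(n→249) -> 1781-06-27
# shelfsys.rehome(s→/fustuduz, d→/higre/priwi) -> ToolError: exists
# shelfsys.listout(p→/higre) -> [lobru, mide/, priwi]

Answer: [lobru, mide/, priwi]


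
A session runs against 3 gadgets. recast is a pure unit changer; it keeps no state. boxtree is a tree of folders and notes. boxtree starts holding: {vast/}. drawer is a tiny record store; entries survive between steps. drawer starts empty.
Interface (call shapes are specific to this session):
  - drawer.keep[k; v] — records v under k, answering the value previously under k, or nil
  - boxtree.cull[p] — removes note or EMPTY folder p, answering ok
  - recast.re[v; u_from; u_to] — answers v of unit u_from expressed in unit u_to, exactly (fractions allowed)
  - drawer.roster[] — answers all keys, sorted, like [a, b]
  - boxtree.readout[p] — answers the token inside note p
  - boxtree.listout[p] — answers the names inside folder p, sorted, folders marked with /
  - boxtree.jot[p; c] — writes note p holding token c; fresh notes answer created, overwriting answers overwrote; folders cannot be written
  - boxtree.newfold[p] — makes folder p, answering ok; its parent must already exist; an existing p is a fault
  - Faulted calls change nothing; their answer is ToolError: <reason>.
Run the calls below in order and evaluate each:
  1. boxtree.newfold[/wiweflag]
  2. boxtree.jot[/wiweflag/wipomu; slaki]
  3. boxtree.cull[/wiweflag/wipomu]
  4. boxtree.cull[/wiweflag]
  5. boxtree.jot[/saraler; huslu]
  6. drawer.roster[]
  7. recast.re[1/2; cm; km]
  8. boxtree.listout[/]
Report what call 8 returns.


·→ boxtree.newfold(p='/wiweflag')
·← ok
·→ boxtree.jot(p='/wiweflag/wipomu', c='slaki')
·← created
·→ boxtree.cull(p='/wiweflag/wipomu')
·← ok
·→ boxtree.cull(p='/wiweflag')
·← ok
·→ boxtree.jot(p='/saraler', c='huslu')
·← created
·→ drawer.roster()
·← []
·→ recast.re(v='1/2', u_from='cm', u_to='km')
·← 1/200000
·→ boxtree.listout(p='/')
·← [saraler, vast/]

Answer: [saraler, vast/]


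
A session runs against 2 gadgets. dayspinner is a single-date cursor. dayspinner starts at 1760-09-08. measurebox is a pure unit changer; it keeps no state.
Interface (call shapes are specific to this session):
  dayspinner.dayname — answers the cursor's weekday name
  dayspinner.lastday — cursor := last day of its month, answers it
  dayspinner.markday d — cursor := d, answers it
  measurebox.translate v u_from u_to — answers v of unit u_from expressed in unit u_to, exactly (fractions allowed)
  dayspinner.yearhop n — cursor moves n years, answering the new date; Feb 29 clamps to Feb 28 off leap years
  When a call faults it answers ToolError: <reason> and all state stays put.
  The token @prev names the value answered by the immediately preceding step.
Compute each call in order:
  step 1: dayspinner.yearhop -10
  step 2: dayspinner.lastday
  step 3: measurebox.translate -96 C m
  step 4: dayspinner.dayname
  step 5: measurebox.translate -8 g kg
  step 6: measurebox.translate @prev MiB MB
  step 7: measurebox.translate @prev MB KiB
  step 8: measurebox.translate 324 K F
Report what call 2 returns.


Answer: 1750-09-30

Derivation:
==> yearhop(n=-10)
<== 1750-09-08
==> lastday()
<== 1750-09-30
==> translate(v=-96, u_from=C, u_to=m)
<== ToolError: incompatible units
==> dayname()
<== Wednesday
==> translate(v=-8, u_from=g, u_to=kg)
<== -1/125
==> translate(v=@prev, u_from=MiB, u_to=MB)
<== -16384/1953125
==> translate(v=@prev, u_from=MB, u_to=KiB)
<== -1024/125
==> translate(v=324, u_from=K, u_to=F)
<== 12353/100


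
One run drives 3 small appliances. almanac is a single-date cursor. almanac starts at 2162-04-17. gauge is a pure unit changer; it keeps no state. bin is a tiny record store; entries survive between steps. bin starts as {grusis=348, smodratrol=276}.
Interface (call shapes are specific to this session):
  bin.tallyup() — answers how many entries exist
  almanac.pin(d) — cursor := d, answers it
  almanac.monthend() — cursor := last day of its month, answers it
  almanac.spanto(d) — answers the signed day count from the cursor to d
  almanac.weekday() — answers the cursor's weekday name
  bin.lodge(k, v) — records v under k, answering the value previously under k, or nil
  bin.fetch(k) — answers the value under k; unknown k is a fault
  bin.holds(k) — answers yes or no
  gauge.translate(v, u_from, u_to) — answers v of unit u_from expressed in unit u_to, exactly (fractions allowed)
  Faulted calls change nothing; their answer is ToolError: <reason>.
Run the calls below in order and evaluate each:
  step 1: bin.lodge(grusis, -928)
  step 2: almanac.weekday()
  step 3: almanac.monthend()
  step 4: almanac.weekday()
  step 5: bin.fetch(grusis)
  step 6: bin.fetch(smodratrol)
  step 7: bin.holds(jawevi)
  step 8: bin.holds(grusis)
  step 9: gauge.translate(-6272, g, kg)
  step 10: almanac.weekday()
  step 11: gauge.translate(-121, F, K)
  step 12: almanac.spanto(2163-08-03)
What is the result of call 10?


Answer: Friday

Derivation:
I try lodge on k='grusis', v='-928', and get 348.
I run weekday(), → Saturday.
I run monthend: 2162-04-30.
I run weekday(), and see Friday.
I call fetch on k='grusis', and get -928.
I run fetch on k='smodratrol', → 276.
Then holds on k='jawevi', → no.
I use holds on k='grusis', yielding yes.
Now I run translate on v='-6272', u_from='g', u_to='kg', and see -784/125.
I invoke weekday(), which returns Friday.
Invoking translate on v='-121', u_from='F', u_to='K', and see 3763/20.
I call spanto on d='2163-08-03', yielding 460.


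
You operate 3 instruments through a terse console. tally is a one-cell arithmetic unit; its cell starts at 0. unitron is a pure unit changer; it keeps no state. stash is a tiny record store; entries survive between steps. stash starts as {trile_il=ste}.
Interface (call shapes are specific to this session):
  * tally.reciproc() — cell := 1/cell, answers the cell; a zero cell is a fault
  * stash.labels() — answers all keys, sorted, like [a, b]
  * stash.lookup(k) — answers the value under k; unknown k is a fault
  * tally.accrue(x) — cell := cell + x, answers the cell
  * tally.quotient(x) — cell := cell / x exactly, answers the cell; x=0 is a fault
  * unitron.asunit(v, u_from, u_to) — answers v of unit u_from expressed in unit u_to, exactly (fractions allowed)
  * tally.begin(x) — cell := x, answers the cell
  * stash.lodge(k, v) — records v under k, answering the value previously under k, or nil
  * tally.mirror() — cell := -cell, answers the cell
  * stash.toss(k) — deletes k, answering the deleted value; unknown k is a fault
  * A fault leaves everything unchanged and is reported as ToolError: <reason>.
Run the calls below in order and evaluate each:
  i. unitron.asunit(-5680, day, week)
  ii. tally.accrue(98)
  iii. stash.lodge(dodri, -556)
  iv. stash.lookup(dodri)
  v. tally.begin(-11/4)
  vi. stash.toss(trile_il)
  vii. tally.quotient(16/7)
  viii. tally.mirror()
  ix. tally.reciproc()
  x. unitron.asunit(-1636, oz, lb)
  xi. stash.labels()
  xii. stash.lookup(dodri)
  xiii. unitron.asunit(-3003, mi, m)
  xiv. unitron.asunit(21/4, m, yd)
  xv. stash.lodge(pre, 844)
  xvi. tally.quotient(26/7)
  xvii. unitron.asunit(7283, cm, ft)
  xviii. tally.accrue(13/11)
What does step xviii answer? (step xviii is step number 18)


Answer: 201/143

Derivation:
$ unitron.asunit v: -5680 u_from: day u_to: week
= -5680/7
$ tally.accrue x: 98
= 98
$ stash.lodge k: dodri v: -556
= nil
$ stash.lookup k: dodri
= -556
$ tally.begin x: -11/4
= -11/4
$ stash.toss k: trile_il
= ste
$ tally.quotient x: 16/7
= -77/64
$ tally.mirror
= 77/64
$ tally.reciproc
= 64/77
$ unitron.asunit v: -1636 u_from: oz u_to: lb
= -409/4
$ stash.labels
= [dodri]
$ stash.lookup k: dodri
= -556
$ unitron.asunit v: -3003 u_from: mi u_to: m
= -604107504/125
$ unitron.asunit v: 21/4 u_from: m u_to: yd
= 4375/762
$ stash.lodge k: pre v: 844
= nil
$ tally.quotient x: 26/7
= 32/143
$ unitron.asunit v: 7283 u_from: cm u_to: ft
= 182075/762
$ tally.accrue x: 13/11
= 201/143


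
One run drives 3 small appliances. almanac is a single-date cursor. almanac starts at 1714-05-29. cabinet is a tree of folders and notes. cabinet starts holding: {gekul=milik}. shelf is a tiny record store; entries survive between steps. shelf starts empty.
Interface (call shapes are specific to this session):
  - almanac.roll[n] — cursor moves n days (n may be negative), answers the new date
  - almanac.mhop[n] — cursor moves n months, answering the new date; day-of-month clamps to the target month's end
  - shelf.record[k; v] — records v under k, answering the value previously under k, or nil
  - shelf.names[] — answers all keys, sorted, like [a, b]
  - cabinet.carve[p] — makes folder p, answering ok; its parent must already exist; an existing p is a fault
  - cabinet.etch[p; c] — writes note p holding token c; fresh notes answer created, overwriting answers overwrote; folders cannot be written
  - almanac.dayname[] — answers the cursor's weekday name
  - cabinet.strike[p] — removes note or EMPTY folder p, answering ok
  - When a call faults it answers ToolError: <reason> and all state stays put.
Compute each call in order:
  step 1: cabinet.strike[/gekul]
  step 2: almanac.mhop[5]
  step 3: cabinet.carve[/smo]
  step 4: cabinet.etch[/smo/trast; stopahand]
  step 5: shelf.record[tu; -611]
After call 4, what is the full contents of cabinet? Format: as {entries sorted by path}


Answer: {smo/, smo/trast=stopahand}

Derivation:
-> strike(p=/gekul)
<- ok
-> mhop(n=5)
<- 1714-10-29
-> carve(p=/smo)
<- ok
-> etch(p=/smo/trast, c=stopahand)
<- created
-> record(k=tu, v=-611)
<- nil


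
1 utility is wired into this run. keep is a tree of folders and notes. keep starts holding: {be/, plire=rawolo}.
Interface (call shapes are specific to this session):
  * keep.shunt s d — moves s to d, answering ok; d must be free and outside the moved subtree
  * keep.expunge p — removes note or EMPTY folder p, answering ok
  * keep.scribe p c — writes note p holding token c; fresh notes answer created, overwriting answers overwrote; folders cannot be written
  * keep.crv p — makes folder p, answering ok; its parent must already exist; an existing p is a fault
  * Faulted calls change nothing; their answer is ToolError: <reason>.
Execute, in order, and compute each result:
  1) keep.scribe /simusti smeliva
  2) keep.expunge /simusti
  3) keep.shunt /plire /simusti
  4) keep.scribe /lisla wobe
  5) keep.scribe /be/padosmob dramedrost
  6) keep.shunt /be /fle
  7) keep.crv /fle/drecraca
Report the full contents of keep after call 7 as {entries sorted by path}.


Answer: {fle/, fle/drecraca/, fle/padosmob=dramedrost, lisla=wobe, simusti=rawolo}

Derivation:
Do: scribe[p=/simusti; c=smeliva]
See: created
Do: expunge[p=/simusti]
See: ok
Do: shunt[s=/plire; d=/simusti]
See: ok
Do: scribe[p=/lisla; c=wobe]
See: created
Do: scribe[p=/be/padosmob; c=dramedrost]
See: created
Do: shunt[s=/be; d=/fle]
See: ok
Do: crv[p=/fle/drecraca]
See: ok


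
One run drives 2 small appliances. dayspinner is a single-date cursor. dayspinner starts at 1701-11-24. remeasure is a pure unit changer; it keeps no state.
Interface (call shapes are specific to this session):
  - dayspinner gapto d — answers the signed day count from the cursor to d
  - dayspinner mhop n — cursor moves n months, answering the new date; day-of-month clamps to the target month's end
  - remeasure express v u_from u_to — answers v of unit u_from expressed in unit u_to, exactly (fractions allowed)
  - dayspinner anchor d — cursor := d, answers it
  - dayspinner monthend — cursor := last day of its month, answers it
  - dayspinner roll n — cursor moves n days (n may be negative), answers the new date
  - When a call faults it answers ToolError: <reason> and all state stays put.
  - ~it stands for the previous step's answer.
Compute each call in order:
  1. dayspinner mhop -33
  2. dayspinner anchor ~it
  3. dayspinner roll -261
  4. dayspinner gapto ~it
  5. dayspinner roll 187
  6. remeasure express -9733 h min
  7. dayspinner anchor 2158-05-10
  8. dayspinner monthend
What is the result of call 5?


Answer: 1698-12-12

Derivation:
;; dayspinner mhop(n→-33) == 1699-02-24
;; dayspinner anchor(d→~it) == 1699-02-24
;; dayspinner roll(n→-261) == 1698-06-08
;; dayspinner gapto(d→~it) == 0
;; dayspinner roll(n→187) == 1698-12-12
;; remeasure express(v→-9733, u_from→h, u_to→min) == -583980
;; dayspinner anchor(d→2158-05-10) == 2158-05-10
;; dayspinner monthend() == 2158-05-31


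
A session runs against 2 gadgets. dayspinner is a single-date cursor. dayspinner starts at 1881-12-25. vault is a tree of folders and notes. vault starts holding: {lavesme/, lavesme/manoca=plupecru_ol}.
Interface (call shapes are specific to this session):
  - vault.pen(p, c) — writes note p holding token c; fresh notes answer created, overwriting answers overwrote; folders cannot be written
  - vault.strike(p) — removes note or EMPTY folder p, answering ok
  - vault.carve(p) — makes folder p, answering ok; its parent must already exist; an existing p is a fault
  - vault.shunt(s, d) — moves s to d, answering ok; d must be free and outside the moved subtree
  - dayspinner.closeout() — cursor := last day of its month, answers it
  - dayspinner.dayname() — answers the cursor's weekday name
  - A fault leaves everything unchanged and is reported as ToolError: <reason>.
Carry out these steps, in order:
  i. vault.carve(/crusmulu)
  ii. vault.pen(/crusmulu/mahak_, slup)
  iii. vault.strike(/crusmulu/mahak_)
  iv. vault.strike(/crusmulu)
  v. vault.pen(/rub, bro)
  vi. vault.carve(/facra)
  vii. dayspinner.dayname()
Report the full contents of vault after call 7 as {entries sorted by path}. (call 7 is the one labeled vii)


Answer: {facra/, lavesme/, lavesme/manoca=plupecru_ol, rub=bro}

Derivation:
Act: carve[p='/crusmulu']
Obs: ok
Act: pen[p='/crusmulu/mahak_'; c='slup']
Obs: created
Act: strike[p='/crusmulu/mahak_']
Obs: ok
Act: strike[p='/crusmulu']
Obs: ok
Act: pen[p='/rub'; c='bro']
Obs: created
Act: carve[p='/facra']
Obs: ok
Act: dayname[]
Obs: Sunday


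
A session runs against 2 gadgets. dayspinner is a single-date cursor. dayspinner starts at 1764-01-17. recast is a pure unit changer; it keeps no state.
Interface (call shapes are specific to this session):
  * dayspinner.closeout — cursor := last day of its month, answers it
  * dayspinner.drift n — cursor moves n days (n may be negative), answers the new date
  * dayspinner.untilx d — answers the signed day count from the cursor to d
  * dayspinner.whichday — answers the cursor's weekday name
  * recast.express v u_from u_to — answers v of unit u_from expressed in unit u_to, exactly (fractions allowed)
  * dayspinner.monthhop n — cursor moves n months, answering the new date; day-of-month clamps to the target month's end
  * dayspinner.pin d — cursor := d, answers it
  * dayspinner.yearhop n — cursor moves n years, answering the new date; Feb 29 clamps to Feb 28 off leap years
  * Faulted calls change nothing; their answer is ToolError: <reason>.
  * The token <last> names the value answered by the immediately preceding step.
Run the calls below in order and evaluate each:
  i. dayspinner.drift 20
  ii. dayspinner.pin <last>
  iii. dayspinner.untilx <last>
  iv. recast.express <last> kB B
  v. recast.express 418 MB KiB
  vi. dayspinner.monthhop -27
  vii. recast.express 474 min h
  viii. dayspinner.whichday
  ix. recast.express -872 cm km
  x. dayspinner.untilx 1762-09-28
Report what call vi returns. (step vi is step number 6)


Answer: 1761-11-06

Derivation:
// dayspinner.drift(20) => 1764-02-06
// dayspinner.pin(<last>) => 1764-02-06
// dayspinner.untilx(<last>) => 0
// recast.express(<last>, kB, B) => 0
// recast.express(418, MB, KiB) => 3265625/8
// dayspinner.monthhop(-27) => 1761-11-06
// recast.express(474, min, h) => 79/10
// dayspinner.whichday() => Friday
// recast.express(-872, cm, km) => -109/12500
// dayspinner.untilx(1762-09-28) => 326


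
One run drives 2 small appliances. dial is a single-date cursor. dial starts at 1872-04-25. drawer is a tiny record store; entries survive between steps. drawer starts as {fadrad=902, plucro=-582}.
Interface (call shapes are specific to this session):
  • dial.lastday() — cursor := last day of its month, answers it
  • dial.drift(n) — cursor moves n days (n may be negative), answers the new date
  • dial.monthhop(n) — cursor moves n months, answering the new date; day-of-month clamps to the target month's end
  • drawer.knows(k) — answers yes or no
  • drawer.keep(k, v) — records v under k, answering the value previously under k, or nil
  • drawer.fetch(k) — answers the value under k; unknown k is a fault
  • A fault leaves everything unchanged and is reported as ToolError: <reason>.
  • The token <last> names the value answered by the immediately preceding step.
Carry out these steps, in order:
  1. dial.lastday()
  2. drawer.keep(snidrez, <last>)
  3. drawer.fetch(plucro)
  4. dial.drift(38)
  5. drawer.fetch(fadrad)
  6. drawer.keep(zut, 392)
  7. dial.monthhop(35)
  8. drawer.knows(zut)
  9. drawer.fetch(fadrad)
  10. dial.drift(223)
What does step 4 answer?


Answer: 1872-06-07

Derivation:
-> dial.lastday()
<- 1872-04-30
-> drawer.keep(k='snidrez', v='<last>')
<- nil
-> drawer.fetch(k='plucro')
<- -582
-> dial.drift(n='38')
<- 1872-06-07
-> drawer.fetch(k='fadrad')
<- 902
-> drawer.keep(k='zut', v='392')
<- nil
-> dial.monthhop(n='35')
<- 1875-05-07
-> drawer.knows(k='zut')
<- yes
-> drawer.fetch(k='fadrad')
<- 902
-> dial.drift(n='223')
<- 1875-12-16


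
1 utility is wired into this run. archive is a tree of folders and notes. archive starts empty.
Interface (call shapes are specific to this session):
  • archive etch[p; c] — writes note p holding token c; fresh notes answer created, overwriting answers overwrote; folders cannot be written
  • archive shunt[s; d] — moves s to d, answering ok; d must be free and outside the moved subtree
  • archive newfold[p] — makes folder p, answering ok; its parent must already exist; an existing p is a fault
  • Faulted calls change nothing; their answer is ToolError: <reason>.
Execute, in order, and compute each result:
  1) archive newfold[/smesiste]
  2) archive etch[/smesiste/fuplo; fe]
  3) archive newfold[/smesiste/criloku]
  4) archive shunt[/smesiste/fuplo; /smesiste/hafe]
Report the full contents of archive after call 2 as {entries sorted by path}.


Answer: {smesiste/, smesiste/fuplo=fe}

Derivation:
>>> archive newfold p='/smesiste'
= ok
>>> archive etch p='/smesiste/fuplo' c='fe'
= created
>>> archive newfold p='/smesiste/criloku'
= ok
>>> archive shunt s='/smesiste/fuplo' d='/smesiste/hafe'
= ok


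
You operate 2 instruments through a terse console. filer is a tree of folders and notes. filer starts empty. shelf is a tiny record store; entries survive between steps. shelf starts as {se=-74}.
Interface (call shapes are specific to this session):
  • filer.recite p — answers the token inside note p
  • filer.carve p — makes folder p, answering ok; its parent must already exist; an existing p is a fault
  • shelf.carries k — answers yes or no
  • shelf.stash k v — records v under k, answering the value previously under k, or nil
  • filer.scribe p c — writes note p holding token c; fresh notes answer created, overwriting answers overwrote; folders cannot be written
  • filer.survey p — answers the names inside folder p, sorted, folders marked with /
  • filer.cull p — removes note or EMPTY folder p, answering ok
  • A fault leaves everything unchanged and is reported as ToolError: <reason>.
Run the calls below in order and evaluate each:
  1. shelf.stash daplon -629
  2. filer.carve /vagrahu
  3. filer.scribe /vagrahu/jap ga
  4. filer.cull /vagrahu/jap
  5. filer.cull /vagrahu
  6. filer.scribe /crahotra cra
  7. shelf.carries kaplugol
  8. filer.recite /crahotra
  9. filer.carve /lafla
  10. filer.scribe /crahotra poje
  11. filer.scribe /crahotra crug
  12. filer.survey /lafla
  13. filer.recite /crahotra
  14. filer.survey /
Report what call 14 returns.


Answer: [crahotra, lafla/]

Derivation:
CALL shelf.stash[k=daplon; v=-629]
RET  nil
CALL filer.carve[p=/vagrahu]
RET  ok
CALL filer.scribe[p=/vagrahu/jap; c=ga]
RET  created
CALL filer.cull[p=/vagrahu/jap]
RET  ok
CALL filer.cull[p=/vagrahu]
RET  ok
CALL filer.scribe[p=/crahotra; c=cra]
RET  created
CALL shelf.carries[k=kaplugol]
RET  no
CALL filer.recite[p=/crahotra]
RET  cra
CALL filer.carve[p=/lafla]
RET  ok
CALL filer.scribe[p=/crahotra; c=poje]
RET  overwrote
CALL filer.scribe[p=/crahotra; c=crug]
RET  overwrote
CALL filer.survey[p=/lafla]
RET  []
CALL filer.recite[p=/crahotra]
RET  crug
CALL filer.survey[p=/]
RET  [crahotra, lafla/]
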